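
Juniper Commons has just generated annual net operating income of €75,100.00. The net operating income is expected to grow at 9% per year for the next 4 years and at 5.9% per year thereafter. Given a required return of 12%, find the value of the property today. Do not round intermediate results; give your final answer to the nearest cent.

D_1 = 81859.00000
D_2 = 89226.31000
D_3 = 97256.67790
D_4 = 106009.77891
Terminal value at year 4: TV = D_4×(1+g_2)/(r−g_2) = 112264.35587/0.061 = 1840399.27650
P_0 = D_1/(1+r)^1 + D_2/(1+r)^2 + D_3/(1+r)^3 + D_4/(1+r)^4 + TV/(1+r)^4
    = 73088.39286 + 71130.66805 + 69225.38230 + 67371.13099 + 1169607.01170 = 1450422.58589

€1450422.59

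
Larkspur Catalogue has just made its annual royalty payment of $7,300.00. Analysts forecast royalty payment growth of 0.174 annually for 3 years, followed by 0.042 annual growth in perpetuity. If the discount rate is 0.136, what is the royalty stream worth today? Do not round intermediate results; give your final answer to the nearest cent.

$112714.65

D_1 = 8570.20000
D_2 = 10061.41480
D_3 = 11812.10098
Terminal value at year 3: TV = D_3×(1+g_2)/(r−g_2) = 12308.20922/0.094 = 130938.39592
P_0 = D_1/(1+r)^1 + D_2/(1+r)^2 + D_3/(1+r)^3 + TV/(1+r)^3
    = 7544.19014 + 7796.54861 + 8057.34866 + 89316.56701 = 112714.65442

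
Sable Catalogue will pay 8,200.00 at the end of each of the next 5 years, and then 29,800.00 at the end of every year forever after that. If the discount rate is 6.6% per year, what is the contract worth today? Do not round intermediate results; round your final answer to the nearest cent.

361994.21

PV of 5-year annuity: 8,200.00 × [1 − (1+0.066)^−5] / 0.066 = 33984.80093
Perpetuity value at year 5: 29,800.00 / 0.066 = 451515.15152
PV of perpetuity: 451515.15152 / (1+0.066)^5 = 328009.41156
Total PV = 33984.80093 + 328009.41156 = 361994.21249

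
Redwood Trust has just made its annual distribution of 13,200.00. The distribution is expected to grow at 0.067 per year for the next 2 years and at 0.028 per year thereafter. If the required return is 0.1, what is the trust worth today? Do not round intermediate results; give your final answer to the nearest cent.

202552.17

D_1 = 14084.40000
D_2 = 15028.05480
Terminal value at year 2: TV = D_2×(1+g_2)/(r−g_2) = 15448.84033/0.072 = 214567.22687
P_0 = D_1/(1+r)^1 + D_2/(1+r)^2 + TV/(1+r)^2
    = 12804.00000 + 12419.88000 + 177328.28667 = 202552.16667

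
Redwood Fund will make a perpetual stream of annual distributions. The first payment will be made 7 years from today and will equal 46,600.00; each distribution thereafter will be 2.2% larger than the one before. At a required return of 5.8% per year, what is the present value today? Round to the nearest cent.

Value at end of year 6: C₁ / (r − g) = 46,600.00 / (0.058 − 0.022) = 1,294,444.4444
Discount to today: PV = 1,294,444.4444 / (1 + 0.058)^6 = 1,294,444.4444 / 1.402536 = 922,931.37

922931.37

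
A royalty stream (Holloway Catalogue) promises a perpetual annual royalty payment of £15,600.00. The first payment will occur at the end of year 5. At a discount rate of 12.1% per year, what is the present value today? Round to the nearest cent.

Value at end of year 4: C / r = £15,600.00 / 0.121 = £128,925.6198
Discount to today: PV = £128,925.6198 / (1 + 0.121)^4 = £128,925.6198 / 1.579147 = £81,642.59

£81642.59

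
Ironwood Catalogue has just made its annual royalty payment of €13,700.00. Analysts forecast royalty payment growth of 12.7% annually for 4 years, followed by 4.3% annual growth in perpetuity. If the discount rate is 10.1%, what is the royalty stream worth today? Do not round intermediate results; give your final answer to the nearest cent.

D_1 = 15439.90000
D_2 = 17400.76730
D_3 = 19610.66475
D_4 = 22101.21917
Terminal value at year 4: TV = D_4×(1+g_2)/(r−g_2) = 23051.57159/0.058 = 397440.88956
P_0 = D_1/(1+r)^1 + D_2/(1+r)^2 + D_3/(1+r)^3 + D_4/(1+r)^4 + TV/(1+r)^4
    = 14023.52407 + 14354.68813 + 14693.67259 + 15040.66213 + 270472.59657 = 328585.14347

€328585.14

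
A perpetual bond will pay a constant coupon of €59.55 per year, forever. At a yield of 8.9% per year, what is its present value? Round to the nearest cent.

€669.10

Level perpetuity: PV = C / r = €59.55 / 0.089 = €669.10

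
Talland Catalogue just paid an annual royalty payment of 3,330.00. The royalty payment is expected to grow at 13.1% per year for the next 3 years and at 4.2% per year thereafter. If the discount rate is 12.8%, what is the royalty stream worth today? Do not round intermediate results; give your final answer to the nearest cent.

50713.22

D_1 = 3766.23000
D_2 = 4259.60613
D_3 = 4817.61453
Terminal value at year 3: TV = D_3×(1+g_2)/(r−g_2) = 5019.95434/0.086 = 58371.56213
P_0 = D_1/(1+r)^1 + D_2/(1+r)^2 + D_3/(1+r)^3 + TV/(1+r)^3
    = 3338.85638 + 3347.73632 + 3356.63987 + 40669.98545 = 50713.21803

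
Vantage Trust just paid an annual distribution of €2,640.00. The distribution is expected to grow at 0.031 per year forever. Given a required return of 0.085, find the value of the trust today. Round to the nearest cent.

€50404.44

D₁ = D₀ × (1 + g) = €2,640.00 × 1.031 = €2,721.8400
Growing perpetuity: P = D₁ / (r − g) = €2,721.8400 / (0.085 − 0.031) = €50,404.44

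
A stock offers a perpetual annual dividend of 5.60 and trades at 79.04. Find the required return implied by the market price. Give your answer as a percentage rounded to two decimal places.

P = C/r ⇒ r = C/P = 5.60/79.04 = 0.070850

7.09%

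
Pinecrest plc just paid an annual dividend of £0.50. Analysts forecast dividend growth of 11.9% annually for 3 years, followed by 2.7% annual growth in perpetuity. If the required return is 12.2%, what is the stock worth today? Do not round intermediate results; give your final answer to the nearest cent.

£6.85

D_1 = 0.55950
D_2 = 0.62608
D_3 = 0.70058
Terminal value at year 3: TV = D_3×(1+g_2)/(r−g_2) = 0.71950/0.095 = 7.57368
P_0 = D_1/(1+r)^1 + D_2/(1+r)^2 + D_3/(1+r)^3 + TV/(1+r)^3
    = 0.49866 + 0.49733 + 0.49600 + 5.36202 = 6.85401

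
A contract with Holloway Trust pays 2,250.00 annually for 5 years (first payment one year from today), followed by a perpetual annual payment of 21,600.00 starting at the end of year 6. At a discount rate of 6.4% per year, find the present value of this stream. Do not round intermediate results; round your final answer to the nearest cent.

PV of 5-year annuity: 2,250.00 × [1 − (1+0.064)^−5] / 0.064 = 9375.56786
Perpetuity value at year 5: 21,600.00 / 0.064 = 337500.00000
PV of perpetuity: 337500.00000 / (1+0.064)^5 = 247494.54855
Total PV = 9375.56786 + 247494.54855 = 256870.11641

256870.12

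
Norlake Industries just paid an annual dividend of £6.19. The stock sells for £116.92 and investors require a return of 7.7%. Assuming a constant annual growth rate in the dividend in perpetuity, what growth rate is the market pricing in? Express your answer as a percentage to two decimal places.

P = D₀(1+g)/(r−g) ⇒ P(r−g) = D₀(1+g) ⇒ g(P+D₀) = P·r − D₀
g = (P·r − D₀)/(P + D₀) = (£116.92×0.077 − £6.19) / (£116.92 + £6.19) = 0.022848

2.28%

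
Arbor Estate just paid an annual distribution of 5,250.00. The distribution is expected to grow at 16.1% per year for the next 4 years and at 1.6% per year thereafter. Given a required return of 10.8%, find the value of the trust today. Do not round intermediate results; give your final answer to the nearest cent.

D_1 = 6095.25000
D_2 = 7076.58525
D_3 = 8215.91548
D_4 = 9538.67787
Terminal value at year 4: TV = D_4×(1+g_2)/(r−g_2) = 9691.29671/0.092 = 105340.18166
P_0 = D_1/(1+r)^1 + D_2/(1+r)^2 + D_3/(1+r)^3 + D_4/(1+r)^4 + TV/(1+r)^4
    = 5501.12816 + 5764.26877 + 6039.99642 + 6328.91322 + 69893.21556 = 93527.52212

93527.52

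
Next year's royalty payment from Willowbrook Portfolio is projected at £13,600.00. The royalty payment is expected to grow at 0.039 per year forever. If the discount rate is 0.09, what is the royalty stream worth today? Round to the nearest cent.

£266666.67

Growing perpetuity: P = D₁ / (r − g) = £13,600.0000 / (0.09 − 0.039) = £266,666.67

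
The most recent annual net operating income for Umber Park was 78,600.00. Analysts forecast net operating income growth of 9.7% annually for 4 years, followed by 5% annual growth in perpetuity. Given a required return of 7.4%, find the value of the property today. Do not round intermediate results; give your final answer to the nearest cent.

4074511.95

D_1 = 86224.20000
D_2 = 94587.94740
D_3 = 103762.97830
D_4 = 113827.98719
Terminal value at year 4: TV = D_4×(1+g_2)/(r−g_2) = 119519.38655/0.024 = 4979974.43968
P_0 = D_1/(1+r)^1 + D_2/(1+r)^2 + D_3/(1+r)^3 + D_4/(1+r)^4 + TV/(1+r)^4
    = 80283.24022 + 82002.52749 + 83758.63376 + 85552.34752 + 3742915.20389 = 4074511.95289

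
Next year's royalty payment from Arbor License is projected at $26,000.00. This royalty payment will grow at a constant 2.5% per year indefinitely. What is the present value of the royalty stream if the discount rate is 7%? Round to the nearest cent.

$577777.78

Growing perpetuity: P = D₁ / (r − g) = $26,000.0000 / (0.07 − 0.025) = $577,777.78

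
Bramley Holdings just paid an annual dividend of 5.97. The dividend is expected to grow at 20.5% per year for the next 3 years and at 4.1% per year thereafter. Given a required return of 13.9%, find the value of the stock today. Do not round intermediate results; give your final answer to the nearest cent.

95.16

D_1 = 7.19385
D_2 = 8.66859
D_3 = 10.44565
Terminal value at year 3: TV = D_3×(1+g_2)/(r−g_2) = 10.87392/0.098 = 110.95838
P_0 = D_1/(1+r)^1 + D_2/(1+r)^2 + D_3/(1+r)^3 + TV/(1+r)^3
    = 6.31594 + 6.68192 + 7.06910 + 75.09118 = 95.15814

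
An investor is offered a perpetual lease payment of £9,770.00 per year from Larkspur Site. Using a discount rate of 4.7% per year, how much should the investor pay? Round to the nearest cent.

Level perpetuity: PV = C / r = £9,770.00 / 0.047 = £207,872.34

£207872.34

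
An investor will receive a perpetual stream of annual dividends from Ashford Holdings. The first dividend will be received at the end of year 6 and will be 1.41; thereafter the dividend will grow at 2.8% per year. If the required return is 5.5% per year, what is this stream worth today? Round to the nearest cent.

39.96

Value at end of year 5: C₁ / (r − g) = 1.41 / (0.055 − 0.028) = 52.2222
Discount to today: PV = 52.2222 / (1 + 0.055)^5 = 52.2222 / 1.306960 = 39.96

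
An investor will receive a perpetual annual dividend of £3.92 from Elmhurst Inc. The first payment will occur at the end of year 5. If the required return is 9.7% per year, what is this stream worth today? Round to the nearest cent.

£27.91

Value at end of year 4: C / r = £3.92 / 0.097 = £40.4124
Discount to today: PV = £40.4124 / (1 + 0.097)^4 = £40.4124 / 1.448193 = £27.91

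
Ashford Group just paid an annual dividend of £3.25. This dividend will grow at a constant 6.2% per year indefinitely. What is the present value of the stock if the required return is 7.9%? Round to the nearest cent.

£203.03

D₁ = D₀ × (1 + g) = £3.25 × 1.062 = £3.4515
Growing perpetuity: P = D₁ / (r − g) = £3.4515 / (0.079 − 0.062) = £203.03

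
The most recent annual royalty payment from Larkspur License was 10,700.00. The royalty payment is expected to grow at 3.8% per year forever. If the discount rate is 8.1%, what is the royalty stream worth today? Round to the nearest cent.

D₁ = D₀ × (1 + g) = 10,700.00 × 1.038 = 11,106.6000
Growing perpetuity: P = D₁ / (r − g) = 11,106.6000 / (0.081 − 0.038) = 258,293.02

258293.02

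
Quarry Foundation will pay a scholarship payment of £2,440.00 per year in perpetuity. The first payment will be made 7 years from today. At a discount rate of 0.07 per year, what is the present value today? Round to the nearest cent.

£23226.79

Value at end of year 6: C / r = £2,440.00 / 0.07 = £34,857.1429
Discount to today: PV = £34,857.1429 / (1 + 0.07)^6 = £34,857.1429 / 1.500730 = £23,226.79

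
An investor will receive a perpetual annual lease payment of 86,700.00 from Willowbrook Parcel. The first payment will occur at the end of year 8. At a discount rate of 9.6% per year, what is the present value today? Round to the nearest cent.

Value at end of year 7: C / r = 86,700.00 / 0.096 = 903,125.0000
Discount to today: PV = 903,125.0000 / (1 + 0.096)^7 = 903,125.0000 / 1.899651 = 475,416.21

475416.21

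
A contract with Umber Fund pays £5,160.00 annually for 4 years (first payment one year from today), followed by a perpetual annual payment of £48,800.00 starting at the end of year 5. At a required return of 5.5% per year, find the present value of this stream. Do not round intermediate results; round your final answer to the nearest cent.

£734307.98

PV of 4-year annuity: £5,160.00 × [1 − (1+0.055)^−4] / 0.055 = 18086.57463
Perpetuity value at year 4: £48,800.00 / 0.055 = 887272.72727
PV of perpetuity: 887272.72727 / (1+0.055)^4 = 716221.40133
Total PV = 18086.57463 + 716221.40133 = 734307.97596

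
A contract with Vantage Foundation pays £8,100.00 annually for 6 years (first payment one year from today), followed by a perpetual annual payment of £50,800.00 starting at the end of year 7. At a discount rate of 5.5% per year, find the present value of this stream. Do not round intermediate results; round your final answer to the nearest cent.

PV of 6-year annuity: £8,100.00 × [1 − (1+0.055)^−6] / 0.055 = 40463.79550
Perpetuity value at year 6: £50,800.00 / 0.055 = 923636.36364
PV of perpetuity: 923636.36364 / (1+0.055)^6 = 669863.42396
Total PV = 40463.79550 + 669863.42396 = 710327.21946

£710327.22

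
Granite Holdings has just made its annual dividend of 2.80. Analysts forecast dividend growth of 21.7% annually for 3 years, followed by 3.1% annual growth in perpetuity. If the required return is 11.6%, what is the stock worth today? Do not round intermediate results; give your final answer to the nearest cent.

54.06

D_1 = 3.40760
D_2 = 4.14705
D_3 = 5.04696
Terminal value at year 3: TV = D_3×(1+g_2)/(r−g_2) = 5.20341/0.085 = 61.21664
P_0 = D_1/(1+r)^1 + D_2/(1+r)^2 + D_3/(1+r)^3 + TV/(1+r)^3
    = 3.05341 + 3.32974 + 3.63109 + 44.04300 = 54.05724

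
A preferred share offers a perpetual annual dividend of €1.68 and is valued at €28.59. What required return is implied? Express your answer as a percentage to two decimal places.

P = C/r ⇒ r = C/P = €1.68/€28.59 = 0.058762

5.88%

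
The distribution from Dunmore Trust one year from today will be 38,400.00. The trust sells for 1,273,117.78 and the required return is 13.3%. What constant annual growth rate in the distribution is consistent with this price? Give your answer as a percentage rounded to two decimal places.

P = D₁/(r−g) ⇒ g = r − D₁/P = 0.133 − 38,400.00/1,273,117.78 = 0.102838

10.28%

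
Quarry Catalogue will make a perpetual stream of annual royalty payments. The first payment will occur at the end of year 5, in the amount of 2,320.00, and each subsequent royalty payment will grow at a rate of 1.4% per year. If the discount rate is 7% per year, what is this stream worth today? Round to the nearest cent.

Value at end of year 4: C₁ / (r − g) = 2,320.00 / (0.07 − 0.014) = 41,428.5714
Discount to today: PV = 41,428.5714 / (1 + 0.07)^4 = 41,428.5714 / 1.310796 = 31,605.66

31605.66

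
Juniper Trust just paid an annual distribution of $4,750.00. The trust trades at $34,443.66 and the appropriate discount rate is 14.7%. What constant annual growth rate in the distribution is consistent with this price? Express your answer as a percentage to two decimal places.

P = D₀(1+g)/(r−g) ⇒ P(r−g) = D₀(1+g) ⇒ g(P+D₀) = P·r − D₀
g = (P·r − D₀)/(P + D₀) = ($34,443.66×0.147 − $4,750.00) / ($34,443.66 + $4,750.00) = 0.007992

0.80%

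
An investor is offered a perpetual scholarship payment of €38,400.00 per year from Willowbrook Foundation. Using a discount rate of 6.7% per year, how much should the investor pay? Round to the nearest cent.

€573134.33

Level perpetuity: PV = C / r = €38,400.00 / 0.067 = €573,134.33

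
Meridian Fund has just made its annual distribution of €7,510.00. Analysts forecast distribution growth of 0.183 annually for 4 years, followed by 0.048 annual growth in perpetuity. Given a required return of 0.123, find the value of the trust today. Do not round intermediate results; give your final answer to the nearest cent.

D_1 = 8884.33000
D_2 = 10510.16239
D_3 = 12433.52211
D_4 = 14708.85665
Terminal value at year 4: TV = D_4×(1+g_2)/(r−g_2) = 15414.88177/0.075 = 205531.75696
P_0 = D_1/(1+r)^1 + D_2/(1+r)^2 + D_3/(1+r)^3 + D_4/(1+r)^4 + TV/(1+r)^4
    = 7911.24666 + 8333.93126 + 8779.19918 + 9248.25701 + 129228.97799 = 163501.61210

€163501.61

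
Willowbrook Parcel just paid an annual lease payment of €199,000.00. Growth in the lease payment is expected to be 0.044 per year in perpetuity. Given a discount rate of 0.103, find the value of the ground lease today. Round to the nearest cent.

D₁ = D₀ × (1 + g) = €199,000.00 × 1.044 = €207,756.0000
Growing perpetuity: P = D₁ / (r − g) = €207,756.0000 / (0.103 − 0.044) = €3,521,288.14

€3521288.14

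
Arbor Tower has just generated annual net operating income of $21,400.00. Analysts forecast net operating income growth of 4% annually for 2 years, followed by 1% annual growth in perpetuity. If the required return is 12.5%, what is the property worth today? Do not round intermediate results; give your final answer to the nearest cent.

D_1 = 22256.00000
D_2 = 23146.24000
Terminal value at year 2: TV = D_2×(1+g_2)/(r−g_2) = 23377.70240/0.115 = 203284.36870
P_0 = D_1/(1+r)^1 + D_2/(1+r)^2 + TV/(1+r)^2
    = 19783.11111 + 18288.38716 + 160619.74811 = 198691.24638

$198691.25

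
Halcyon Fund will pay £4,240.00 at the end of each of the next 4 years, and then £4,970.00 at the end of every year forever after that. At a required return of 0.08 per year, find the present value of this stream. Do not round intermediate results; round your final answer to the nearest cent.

PV of 4-year annuity: £4,240.00 × [1 − (1+0.08)^−4] / 0.08 = 14043.41780
Perpetuity value at year 4: £4,970.00 / 0.08 = 62125.00000
PV of perpetuity: 62125.00000 / (1+0.08)^4 = 45663.72960
Total PV = 14043.41780 + 45663.72960 = 59707.14741

£59707.15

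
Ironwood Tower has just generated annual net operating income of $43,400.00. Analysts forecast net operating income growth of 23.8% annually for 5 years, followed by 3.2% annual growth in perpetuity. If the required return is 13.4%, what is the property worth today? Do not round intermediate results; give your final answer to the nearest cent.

D_1 = 53729.20000
D_2 = 66516.74960
D_3 = 82347.73600
D_4 = 101946.49717
D_5 = 126209.76350
Terminal value at year 5: TV = D_5×(1+g_2)/(r−g_2) = 130248.47593/0.102 = 1276945.84248
P_0 = D_1/(1+r)^1 + D_2/(1+r)^2 + D_3/(1+r)^3 + D_4/(1+r)^4 + D_5/(1+r)^5 + TV/(1+r)^5
    = 47380.24691 + 51725.52529 + 56469.31244 + 61648.15591 + 67301.95504 + 680937.42749 = 965462.62309

$965462.62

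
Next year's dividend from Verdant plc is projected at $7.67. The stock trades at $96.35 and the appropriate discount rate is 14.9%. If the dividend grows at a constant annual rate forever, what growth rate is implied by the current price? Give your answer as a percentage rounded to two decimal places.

P = D₁/(r−g) ⇒ g = r − D₁/P = 0.149 − $7.67/$96.35 = 0.069394

6.94%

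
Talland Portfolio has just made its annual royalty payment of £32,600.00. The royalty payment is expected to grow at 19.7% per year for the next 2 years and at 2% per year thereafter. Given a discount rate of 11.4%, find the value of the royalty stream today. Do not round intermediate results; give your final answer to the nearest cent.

£481088.47

D_1 = 39022.20000
D_2 = 46709.57340
Terminal value at year 2: TV = D_2×(1+g_2)/(r−g_2) = 47643.76487/0.094 = 506848.56243
P_0 = D_1/(1+r)^1 + D_2/(1+r)^2 + TV/(1+r)^2
    = 35028.90485 + 37638.77837 + 408420.78655 = 481088.46977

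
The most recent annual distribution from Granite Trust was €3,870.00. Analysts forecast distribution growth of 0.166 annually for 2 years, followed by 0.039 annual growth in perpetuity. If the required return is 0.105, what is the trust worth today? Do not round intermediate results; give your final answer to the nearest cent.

€76227.91

D_1 = 4512.42000
D_2 = 5261.48172
Terminal value at year 2: TV = D_2×(1+g_2)/(r−g_2) = 5466.67951/0.066 = 82828.47738
P_0 = D_1/(1+r)^1 + D_2/(1+r)^2 + TV/(1+r)^2
    = 4083.63801 + 4309.06961 + 67835.20188 = 76227.90950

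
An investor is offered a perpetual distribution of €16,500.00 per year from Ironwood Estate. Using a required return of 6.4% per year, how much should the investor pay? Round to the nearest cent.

Level perpetuity: PV = C / r = €16,500.00 / 0.064 = €257,812.50

€257812.50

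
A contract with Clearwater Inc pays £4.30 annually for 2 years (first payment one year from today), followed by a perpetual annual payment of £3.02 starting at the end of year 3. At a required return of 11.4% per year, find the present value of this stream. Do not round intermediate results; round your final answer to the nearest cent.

£28.67

PV of 2-year annuity: £4.30 × [1 − (1+0.114)^−2] / 0.114 = 7.32492
Perpetuity value at year 2: £3.02 / 0.114 = 26.49123
PV of perpetuity: 26.49123 / (1+0.114)^2 = 21.34675
Total PV = 7.32492 + 21.34675 = 28.67167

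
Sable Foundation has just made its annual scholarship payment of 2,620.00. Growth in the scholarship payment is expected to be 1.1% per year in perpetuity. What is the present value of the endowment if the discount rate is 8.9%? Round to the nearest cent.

D₁ = D₀ × (1 + g) = 2,620.00 × 1.011 = 2,648.8200
Growing perpetuity: P = D₁ / (r − g) = 2,648.8200 / (0.089 − 0.011) = 33,959.23

33959.23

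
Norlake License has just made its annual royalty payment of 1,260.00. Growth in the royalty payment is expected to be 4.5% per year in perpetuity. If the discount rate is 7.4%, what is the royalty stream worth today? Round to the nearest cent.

D₁ = D₀ × (1 + g) = 1,260.00 × 1.045 = 1,316.7000
Growing perpetuity: P = D₁ / (r − g) = 1,316.7000 / (0.074 − 0.045) = 45,403.45

45403.45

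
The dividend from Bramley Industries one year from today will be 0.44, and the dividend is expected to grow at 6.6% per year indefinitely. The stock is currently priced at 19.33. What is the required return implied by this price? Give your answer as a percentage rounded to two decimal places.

P = D₁/(r − g) ⇒ r = D₁/P + g = 0.4400/19.33 + 0.066 = 0.022763 + 0.066 = 0.088763

8.88%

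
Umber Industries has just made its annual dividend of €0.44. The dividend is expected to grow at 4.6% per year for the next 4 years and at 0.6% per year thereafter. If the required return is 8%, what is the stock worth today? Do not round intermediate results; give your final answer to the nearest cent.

D_1 = 0.46024
D_2 = 0.48141
D_3 = 0.50356
D_4 = 0.52672
Terminal value at year 4: TV = D_4×(1+g_2)/(r−g_2) = 0.52988/0.074 = 7.16054
P_0 = D_1/(1+r)^1 + D_2/(1+r)^2 + D_3/(1+r)^3 + D_4/(1+r)^4 + TV/(1+r)^4
    = 0.42615 + 0.41273 + 0.39974 + 0.38715 + 5.26321 = 6.88898

€6.89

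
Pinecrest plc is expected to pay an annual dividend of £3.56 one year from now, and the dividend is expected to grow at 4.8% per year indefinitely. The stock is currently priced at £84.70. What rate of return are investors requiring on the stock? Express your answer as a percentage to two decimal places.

9.00%

P = D₁/(r − g) ⇒ r = D₁/P + g = £3.5600/£84.70 + 0.048 = 0.042031 + 0.048 = 0.090031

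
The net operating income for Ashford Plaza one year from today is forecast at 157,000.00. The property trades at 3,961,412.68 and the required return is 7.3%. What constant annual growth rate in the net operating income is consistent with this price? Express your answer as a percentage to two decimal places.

3.34%

P = D₁/(r−g) ⇒ g = r − D₁/P = 0.073 − 157,000.00/3,961,412.68 = 0.033368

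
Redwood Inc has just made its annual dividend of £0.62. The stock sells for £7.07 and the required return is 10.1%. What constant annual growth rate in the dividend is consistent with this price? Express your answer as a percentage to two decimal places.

P = D₀(1+g)/(r−g) ⇒ P(r−g) = D₀(1+g) ⇒ g(P+D₀) = P·r − D₀
g = (P·r − D₀)/(P + D₀) = (£7.07×0.101 − £0.62) / (£7.07 + £0.62) = 0.012233

1.22%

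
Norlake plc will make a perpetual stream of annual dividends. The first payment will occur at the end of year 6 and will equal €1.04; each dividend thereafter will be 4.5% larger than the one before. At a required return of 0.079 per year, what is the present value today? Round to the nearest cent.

€20.91

Value at end of year 5: C₁ / (r − g) = €1.04 / (0.079 − 0.045) = €30.5882
Discount to today: PV = €30.5882 / (1 + 0.079)^5 = €30.5882 / 1.462538 = €20.91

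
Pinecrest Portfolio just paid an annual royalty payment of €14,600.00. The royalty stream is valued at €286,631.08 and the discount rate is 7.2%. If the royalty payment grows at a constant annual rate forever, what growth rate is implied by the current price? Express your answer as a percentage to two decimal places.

2.00%

P = D₀(1+g)/(r−g) ⇒ P(r−g) = D₀(1+g) ⇒ g(P+D₀) = P·r − D₀
g = (P·r − D₀)/(P + D₀) = (€286,631.08×0.072 − €14,600.00) / (€286,631.08 + €14,600.00) = 0.020043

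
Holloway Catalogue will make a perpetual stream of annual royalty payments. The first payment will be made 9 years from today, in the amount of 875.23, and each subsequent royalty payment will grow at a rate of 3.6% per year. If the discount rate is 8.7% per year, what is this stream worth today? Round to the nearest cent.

Value at end of year 8: C₁ / (r − g) = 875.23 / (0.087 − 0.036) = 17,161.3725
Discount to today: PV = 17,161.3725 / (1 + 0.087)^8 = 17,161.3725 / 1.949110 = 8,804.72

8804.72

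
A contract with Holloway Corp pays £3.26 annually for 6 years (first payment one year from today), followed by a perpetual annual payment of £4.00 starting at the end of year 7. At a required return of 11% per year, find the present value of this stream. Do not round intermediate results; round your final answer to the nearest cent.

PV of 6-year annuity: £3.26 × [1 − (1+0.11)^−6] / 0.11 = 13.79155
Perpetuity value at year 6: £4.00 / 0.11 = 36.36364
PV of perpetuity: 36.36364 / (1+0.11)^6 = 19.44148
Total PV = 13.79155 + 19.44148 = 33.23304

£33.23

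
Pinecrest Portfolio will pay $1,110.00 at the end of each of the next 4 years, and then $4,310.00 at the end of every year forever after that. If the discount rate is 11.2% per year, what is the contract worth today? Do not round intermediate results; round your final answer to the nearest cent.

PV of 4-year annuity: $1,110.00 × [1 − (1+0.112)^−4] / 0.112 = 3429.06084
Perpetuity value at year 4: $4,310.00 / 0.112 = 38482.14286
PV of perpetuity: 38482.14286 / (1+0.112)^4 = 25167.50123
Total PV = 3429.06084 + 25167.50123 = 28596.56207

$28596.56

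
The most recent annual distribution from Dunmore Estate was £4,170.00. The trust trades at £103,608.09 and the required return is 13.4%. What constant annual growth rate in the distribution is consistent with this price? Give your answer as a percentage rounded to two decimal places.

P = D₀(1+g)/(r−g) ⇒ P(r−g) = D₀(1+g) ⇒ g(P+D₀) = P·r − D₀
g = (P·r − D₀)/(P + D₀) = (£103,608.09×0.134 − £4,170.00) / (£103,608.09 + £4,170.00) = 0.090125

9.01%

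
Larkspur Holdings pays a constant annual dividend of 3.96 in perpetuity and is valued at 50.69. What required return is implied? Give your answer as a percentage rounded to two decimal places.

P = C/r ⇒ r = C/P = 3.96/50.69 = 0.078122

7.81%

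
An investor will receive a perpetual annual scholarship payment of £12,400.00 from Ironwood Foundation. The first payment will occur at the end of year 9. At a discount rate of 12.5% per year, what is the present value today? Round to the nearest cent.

Value at end of year 8: C / r = £12,400.00 / 0.125 = £99,200.0000
Discount to today: PV = £99,200.0000 / (1 + 0.125)^8 = £99,200.0000 / 2.565785 = £38,662.64

£38662.64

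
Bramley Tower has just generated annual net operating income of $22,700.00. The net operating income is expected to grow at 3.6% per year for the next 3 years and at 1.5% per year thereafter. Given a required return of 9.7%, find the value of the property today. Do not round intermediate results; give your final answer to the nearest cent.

D_1 = 23517.20000
D_2 = 24363.81920
D_3 = 25240.91669
Terminal value at year 3: TV = D_3×(1+g_2)/(r−g_2) = 25619.53044/0.082 = 312433.29807
P_0 = D_1/(1+r)^1 + D_2/(1+r)^2 + D_3/(1+r)^3 + TV/(1+r)^3
    = 21437.73929 + 20245.66810 + 19119.88345 + 236666.85007 = 297470.14092

$297470.14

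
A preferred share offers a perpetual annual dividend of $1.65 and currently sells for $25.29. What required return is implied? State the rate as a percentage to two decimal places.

P = C/r ⇒ r = C/P = $1.65/$25.29 = 0.065243

6.52%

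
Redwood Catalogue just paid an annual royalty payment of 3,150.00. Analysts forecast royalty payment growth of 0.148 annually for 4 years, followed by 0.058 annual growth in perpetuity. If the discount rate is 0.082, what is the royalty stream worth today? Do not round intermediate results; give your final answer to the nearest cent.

190614.23

D_1 = 3616.20000
D_2 = 4151.39760
D_3 = 4765.80444
D_4 = 5471.14350
Terminal value at year 4: TV = D_4×(1+g_2)/(r−g_2) = 5788.46983/0.024 = 241186.24274
P_0 = D_1/(1+r)^1 + D_2/(1+r)^2 + D_3/(1+r)^3 + D_4/(1+r)^4 + TV/(1+r)^4
    = 3342.14418 + 3546.00879 + 3762.30878 + 3991.80266 + 175971.96715 = 190614.23156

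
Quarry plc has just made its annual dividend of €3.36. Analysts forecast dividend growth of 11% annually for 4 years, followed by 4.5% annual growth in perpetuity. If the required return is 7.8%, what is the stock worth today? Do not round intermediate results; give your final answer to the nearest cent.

D_1 = 3.72960
D_2 = 4.13986
D_3 = 4.59524
D_4 = 5.10072
Terminal value at year 4: TV = D_4×(1+g_2)/(r−g_2) = 5.33025/0.033 = 161.52269
P_0 = D_1/(1+r)^1 + D_2/(1+r)^2 + D_3/(1+r)^3 + D_4/(1+r)^4 + TV/(1+r)^4
    = 3.45974 + 3.56244 + 3.66819 + 3.77708 + 119.60752 = 134.07498

€134.07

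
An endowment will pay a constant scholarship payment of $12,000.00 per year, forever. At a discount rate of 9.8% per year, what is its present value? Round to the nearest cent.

Level perpetuity: PV = C / r = $12,000.00 / 0.098 = $122,448.98

$122448.98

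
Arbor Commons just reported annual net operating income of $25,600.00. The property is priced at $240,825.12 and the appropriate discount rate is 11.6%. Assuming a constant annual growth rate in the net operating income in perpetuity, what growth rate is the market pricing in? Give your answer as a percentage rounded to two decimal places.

0.88%

P = D₀(1+g)/(r−g) ⇒ P(r−g) = D₀(1+g) ⇒ g(P+D₀) = P·r − D₀
g = (P·r − D₀)/(P + D₀) = ($240,825.12×0.116 − $25,600.00) / ($240,825.12 + $25,600.00) = 0.008767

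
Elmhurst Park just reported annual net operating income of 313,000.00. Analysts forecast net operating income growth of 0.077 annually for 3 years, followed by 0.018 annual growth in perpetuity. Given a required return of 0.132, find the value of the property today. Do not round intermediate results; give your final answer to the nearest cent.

D_1 = 337101.00000
D_2 = 363057.77700
D_3 = 391013.22583
Terminal value at year 3: TV = D_3×(1+g_2)/(r−g_2) = 398051.46389/0.114 = 3491679.50784
P_0 = D_1/(1+r)^1 + D_2/(1+r)^2 + D_3/(1+r)^3 + TV/(1+r)^3
    = 297792.40283 + 283323.69068 + 269557.96365 + 2407105.32457 = 3257779.38172

3257779.38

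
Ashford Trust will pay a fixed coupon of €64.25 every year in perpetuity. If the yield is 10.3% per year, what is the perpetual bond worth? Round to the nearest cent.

Level perpetuity: PV = C / r = €64.25 / 0.103 = €623.79

€623.79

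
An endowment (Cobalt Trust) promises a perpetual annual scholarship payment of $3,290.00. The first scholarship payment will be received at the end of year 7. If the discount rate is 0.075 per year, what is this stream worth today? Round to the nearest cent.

Value at end of year 6: C / r = $3,290.00 / 0.075 = $43,866.6667
Discount to today: PV = $43,866.6667 / (1 + 0.075)^6 = $43,866.6667 / 1.543302 = $28,423.91

$28423.91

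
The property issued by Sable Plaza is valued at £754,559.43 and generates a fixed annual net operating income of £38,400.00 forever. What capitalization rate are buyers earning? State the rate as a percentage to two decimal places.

5.09%

P = C/r ⇒ r = C/P = £38,400.00/£754,559.43 = 0.050891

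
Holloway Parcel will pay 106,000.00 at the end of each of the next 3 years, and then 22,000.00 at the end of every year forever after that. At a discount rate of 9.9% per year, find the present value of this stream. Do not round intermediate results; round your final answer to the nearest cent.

PV of 3-year annuity: 106,000.00 × [1 − (1+0.099)^−3] / 0.099 = 264071.08405
Perpetuity value at year 3: 22,000.00 / 0.099 = 222222.22222
PV of perpetuity: 222222.22222 / (1+0.099)^3 = 167415.01610
Total PV = 264071.08405 + 167415.01610 = 431486.10015

431486.10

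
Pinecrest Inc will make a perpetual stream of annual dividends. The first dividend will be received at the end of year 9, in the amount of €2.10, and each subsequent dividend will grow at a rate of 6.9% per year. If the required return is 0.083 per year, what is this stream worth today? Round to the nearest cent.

€79.26

Value at end of year 8: C₁ / (r − g) = €2.10 / (0.083 − 0.069) = €150.0000
Discount to today: PV = €150.0000 / (1 + 0.083)^8 = €150.0000 / 1.892464 = €79.26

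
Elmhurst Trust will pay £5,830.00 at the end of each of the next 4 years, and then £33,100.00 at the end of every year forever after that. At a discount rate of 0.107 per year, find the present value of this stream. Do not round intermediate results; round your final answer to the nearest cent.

£224197.33

PV of 4-year annuity: £5,830.00 × [1 − (1+0.107)^−4] / 0.107 = 18203.72445
Perpetuity value at year 4: £33,100.00 / 0.107 = 309345.79439
PV of perpetuity: 309345.79439 / (1+0.107)^4 = 205993.60240
Total PV = 18203.72445 + 205993.60240 = 224197.32685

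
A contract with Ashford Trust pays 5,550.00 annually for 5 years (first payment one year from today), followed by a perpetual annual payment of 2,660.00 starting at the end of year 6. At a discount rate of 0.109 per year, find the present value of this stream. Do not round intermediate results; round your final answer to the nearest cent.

PV of 5-year annuity: 5,550.00 × [1 − (1+0.109)^−5] / 0.109 = 20563.93269
Perpetuity value at year 5: 2,660.00 / 0.109 = 24403.66972
PV of perpetuity: 24403.66972 / (1+0.109)^5 = 14547.80288
Total PV = 20563.93269 + 14547.80288 = 35111.73558

35111.74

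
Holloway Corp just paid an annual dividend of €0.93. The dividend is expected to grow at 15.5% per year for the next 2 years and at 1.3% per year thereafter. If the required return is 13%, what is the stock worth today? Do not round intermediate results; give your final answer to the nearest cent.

€10.33

D_1 = 1.07415
D_2 = 1.24064
Terminal value at year 2: TV = D_2×(1+g_2)/(r−g_2) = 1.25677/0.117 = 10.74164
P_0 = D_1/(1+r)^1 + D_2/(1+r)^2 + TV/(1+r)^2
    = 0.95058 + 0.97161 + 8.41228 = 10.33446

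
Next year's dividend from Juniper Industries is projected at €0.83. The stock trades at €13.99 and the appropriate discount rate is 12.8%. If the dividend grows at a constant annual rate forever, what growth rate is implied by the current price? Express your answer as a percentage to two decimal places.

6.87%

P = D₁/(r−g) ⇒ g = r − D₁/P = 0.128 − €0.83/€13.99 = 0.068672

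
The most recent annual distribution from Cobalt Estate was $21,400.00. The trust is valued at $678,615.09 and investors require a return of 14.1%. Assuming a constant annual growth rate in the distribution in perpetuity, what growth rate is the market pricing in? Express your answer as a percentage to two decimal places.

P = D₀(1+g)/(r−g) ⇒ P(r−g) = D₀(1+g) ⇒ g(P+D₀) = P·r − D₀
g = (P·r − D₀)/(P + D₀) = ($678,615.09×0.141 − $21,400.00) / ($678,615.09 + $21,400.00) = 0.106119

10.61%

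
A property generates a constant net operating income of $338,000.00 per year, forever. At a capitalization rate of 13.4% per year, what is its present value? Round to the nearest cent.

Level perpetuity: PV = C / r = $338,000.00 / 0.134 = $2,522,388.06

$2522388.06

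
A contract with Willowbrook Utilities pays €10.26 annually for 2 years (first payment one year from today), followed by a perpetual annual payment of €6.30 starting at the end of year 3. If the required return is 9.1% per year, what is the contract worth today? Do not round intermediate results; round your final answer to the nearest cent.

€76.19

PV of 2-year annuity: €10.26 × [1 − (1+0.091)^−2] / 0.091 = 18.02403
Perpetuity value at year 2: €6.30 / 0.091 = 69.23077
PV of perpetuity: 69.23077 / (1+0.091)^2 = 58.16338
Total PV = 18.02403 + 58.16338 = 76.18741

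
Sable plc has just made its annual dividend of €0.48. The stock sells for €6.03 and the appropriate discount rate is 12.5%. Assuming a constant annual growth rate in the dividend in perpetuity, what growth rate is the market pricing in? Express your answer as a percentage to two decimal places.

4.21%

P = D₀(1+g)/(r−g) ⇒ P(r−g) = D₀(1+g) ⇒ g(P+D₀) = P·r − D₀
g = (P·r − D₀)/(P + D₀) = (€6.03×0.125 − €0.48) / (€6.03 + €0.48) = 0.042051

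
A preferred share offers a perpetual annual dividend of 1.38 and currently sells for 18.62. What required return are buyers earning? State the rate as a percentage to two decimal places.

7.41%

P = C/r ⇒ r = C/P = 1.38/18.62 = 0.074114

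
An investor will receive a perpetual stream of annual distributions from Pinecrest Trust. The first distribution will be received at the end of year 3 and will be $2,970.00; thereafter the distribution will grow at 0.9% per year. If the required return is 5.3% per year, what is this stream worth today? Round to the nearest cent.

$60876.13

Value at end of year 2: C₁ / (r − g) = $2,970.00 / (0.053 − 0.009) = $67,500.0000
Discount to today: PV = $67,500.0000 / (1 + 0.053)^2 = $67,500.0000 / 1.108809 = $60,876.13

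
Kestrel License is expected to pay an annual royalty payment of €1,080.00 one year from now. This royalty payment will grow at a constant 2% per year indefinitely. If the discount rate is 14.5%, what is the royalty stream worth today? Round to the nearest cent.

€8640.00

Growing perpetuity: P = D₁ / (r − g) = €1,080.0000 / (0.145 − 0.02) = €8,640.00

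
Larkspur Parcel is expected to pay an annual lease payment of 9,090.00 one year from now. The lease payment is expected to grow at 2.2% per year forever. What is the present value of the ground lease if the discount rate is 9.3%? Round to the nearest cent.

128028.17

Growing perpetuity: P = D₁ / (r − g) = 9,090.0000 / (0.093 − 0.022) = 128,028.17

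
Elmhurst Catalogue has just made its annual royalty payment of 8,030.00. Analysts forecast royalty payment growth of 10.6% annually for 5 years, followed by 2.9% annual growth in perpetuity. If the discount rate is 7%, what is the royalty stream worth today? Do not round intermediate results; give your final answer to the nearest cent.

282184.57

D_1 = 8881.18000
D_2 = 9822.58508
D_3 = 10863.77910
D_4 = 12015.33968
D_5 = 13288.96569
Terminal value at year 5: TV = D_5×(1+g_2)/(r−g_2) = 13674.34569/0.041 = 333520.62669
P_0 = D_1/(1+r)^1 + D_2/(1+r)^2 + D_3/(1+r)^3 + D_4/(1+r)^4 + D_5/(1+r)^5 + TV/(1+r)^5
    = 8300.16822 + 8579.42622 + 8868.07981 + 9166.44512 + 9474.84888 + 237795.59740 = 282184.56565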